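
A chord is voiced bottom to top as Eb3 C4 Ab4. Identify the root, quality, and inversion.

Ab major, second inversion

The distinct note names are Eb, C, Ab. Stacked in thirds they read Ab–C–Eb, which is a major triad on Ab.
With the fifth (Eb) in the bass, the chord is in second inversion (figured bass 6/4).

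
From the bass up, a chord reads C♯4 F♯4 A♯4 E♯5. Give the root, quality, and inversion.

The distinct note names are C#, F#, A#, E#. Stacked in thirds they read F#–A#–C#–E#, which is a major seventh chord on F#.
C# is the fifth of F# major seventh; fifth in the bass means second inversion (figured bass 4/3).

F# major seventh, second inversion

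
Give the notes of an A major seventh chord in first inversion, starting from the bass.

The chord tones are A–C#–E–G#. With the third (C#) lowest for first inversion: C#, E, G#, A.

C#, E, G#, A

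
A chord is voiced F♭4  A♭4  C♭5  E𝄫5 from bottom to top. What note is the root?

The distinct letter names are Fb, Ab, Cb, Ebb. Arranged as a stack of thirds they read Fb–Ab–Cb–Ebb, so Fb is the root (an Fb dominant seventh chord).

Fb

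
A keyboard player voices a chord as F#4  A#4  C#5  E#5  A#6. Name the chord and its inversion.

Reducing to letter names: F#, A#, C#, E#. These stack in thirds as F#–A#–C#–E# — an F# major seventh chord.
F# is the root of F# major seventh; root in the bass means root position (figured bass 7).

F# major seventh, root position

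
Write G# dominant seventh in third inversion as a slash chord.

Third inversion of G# dominant seventh has the seventh (F#) in the bass. As a slash chord: G#7/F#.

G#7/F#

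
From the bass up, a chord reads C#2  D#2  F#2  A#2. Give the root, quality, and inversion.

D# minor seventh, third inversion

The pitch classes C#, D#, F#, A# arrange in thirds as D#–F#–A#–C#: a D# minor seventh chord.
With the seventh (C#) in the bass, the chord is in third inversion (figured bass 4/2).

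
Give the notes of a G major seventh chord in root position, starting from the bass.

G, B, D, F#

G major seventh is G–B–D–F#. Root position puts the root (G) in the bass, with the remaining tones above: G, B, D, F#.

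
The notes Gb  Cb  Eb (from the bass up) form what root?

Cb

The distinct letter names are Gb, Cb, Eb. Arranged as a stack of thirds they read Cb–Eb–Gb, so Cb is the root (a Cb major triad).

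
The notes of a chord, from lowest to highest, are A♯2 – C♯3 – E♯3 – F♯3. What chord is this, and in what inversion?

F# major seventh, first inversion

The distinct note names are A#, C#, E#, F#. Stacked in thirds they read F#–A#–C#–E#, which is a major seventh chord on F#.
A# is the third of F# major seventh; third in the bass means first inversion (figured bass 6/5).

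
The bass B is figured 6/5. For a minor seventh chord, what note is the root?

The figures 6/5 mean the third of the chord is in the bass. If B is the third of a minor seventh chord, the root is G# (chord tones G#–B–D#–F#).

G#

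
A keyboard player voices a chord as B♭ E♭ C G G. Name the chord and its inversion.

The distinct note names are Bb, Eb, C, G. Stacked in thirds they read C–Eb–G–Bb, which is a minor seventh chord on C.
The lowest note is Bb, the seventh of the chord, so this is third inversion (figured bass 4/2).

C minor seventh, third inversion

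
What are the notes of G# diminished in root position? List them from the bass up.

G#, B, D

Spelling G# diminished: G#–B–D. In root position the root is bass, giving G#, B, D from the bottom.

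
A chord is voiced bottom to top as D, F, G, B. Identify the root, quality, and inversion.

G dominant seventh, second inversion

The distinct note names are D, F, G, B. Stacked in thirds they read G–B–D–F, which is a dominant seventh chord on G.
The lowest note is D, the fifth of the chord, so this is second inversion (figured bass 4/3).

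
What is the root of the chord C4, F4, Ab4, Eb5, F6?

The distinct letter names are C, F, Ab, Eb. Arranged as a stack of thirds they read F–Ab–C–Eb, so F is the root (an F minor seventh chord).

F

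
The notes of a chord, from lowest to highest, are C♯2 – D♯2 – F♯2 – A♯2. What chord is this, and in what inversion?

D# minor seventh, third inversion

The distinct note names are C#, D#, F#, A#. Stacked in thirds they read D#–F#–A#–C#, which is a minor seventh chord on D#.
The lowest note is C#, the seventh of the chord, so this is third inversion (figured bass 4/2).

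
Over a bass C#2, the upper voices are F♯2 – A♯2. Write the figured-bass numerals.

The notes C#, F#, A# stack in thirds as F#–A#–C# — an F# major triad. The bass C# is the fifth, so this is second inversion: figured 6/4.

6/4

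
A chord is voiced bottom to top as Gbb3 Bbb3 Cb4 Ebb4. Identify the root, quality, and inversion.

Cb half-diminished seventh, second inversion

The distinct note names are Gbb, Bbb, Cb, Ebb. Stacked in thirds they read Cb–Ebb–Gbb–Bbb, which is a half-diminished seventh chord on Cb.
The lowest note is Gbb, the fifth of the chord, so this is second inversion (figured bass 4/3).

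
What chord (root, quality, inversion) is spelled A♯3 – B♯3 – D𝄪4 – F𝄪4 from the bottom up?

The pitch classes A#, B#, D##, F## arrange in thirds as B#–D##–F##–A#: a B# dominant seventh chord.
A# is the seventh of B# dominant seventh; seventh in the bass means third inversion (figured bass 4/2).

B# dominant seventh, third inversion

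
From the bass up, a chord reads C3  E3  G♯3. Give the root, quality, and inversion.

The pitch classes C, E, G# arrange in thirds as C–E–G#: a C augmented triad.
The lowest note is C, the root of the chord, so this is root position (figured bass 5/3).

C augmented, root position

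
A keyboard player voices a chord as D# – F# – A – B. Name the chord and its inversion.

B dominant seventh, first inversion

The pitch classes D#, F#, A, B arrange in thirds as B–D#–F#–A: a B dominant seventh chord.
The lowest note is D#, the third of the chord, so this is first inversion (figured bass 6/5).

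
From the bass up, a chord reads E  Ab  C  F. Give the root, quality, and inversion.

F minor-major seventh, third inversion

Reducing to letter names: E, Ab, C, F. These stack in thirds as F–Ab–C–E — an F minor-major seventh chord.
E is the seventh of F minor-major seventh; seventh in the bass means third inversion (figured bass 4/2).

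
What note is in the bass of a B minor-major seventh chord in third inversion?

A#

The seventh of B minor-major seventh (B–D–F#–A#) is A#; that is the bass in third inversion.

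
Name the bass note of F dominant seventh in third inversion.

The seventh of F dominant seventh (F–A–C–Eb) is Eb; that is the bass in third inversion.

Eb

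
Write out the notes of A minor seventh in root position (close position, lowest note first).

A minor seventh is A–C–E–G. Root position puts the root (A) in the bass, with the remaining tones above: A, C, E, G.

A, C, E, G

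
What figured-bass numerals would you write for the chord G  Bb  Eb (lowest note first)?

The notes G, Bb, Eb stack in thirds as Eb–G–Bb — an Eb major triad. The bass G is the third, so this is first inversion: figured 6.

6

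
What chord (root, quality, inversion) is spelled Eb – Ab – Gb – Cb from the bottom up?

Ab minor seventh, second inversion

Reducing to letter names: Eb, Ab, Gb, Cb. These stack in thirds as Ab–Cb–Eb–Gb — an Ab minor seventh chord.
Eb is the fifth of Ab minor seventh; fifth in the bass means second inversion (figured bass 4/3).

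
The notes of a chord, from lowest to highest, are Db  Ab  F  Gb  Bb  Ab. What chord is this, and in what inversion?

The distinct note names are Db, Ab, F, Gb, Bb. Stacked in thirds they read Gb–Bb–Db–F–Ab, which is a major ninth chord on Gb.
Db is the fifth of Gb major ninth; fifth in the bass means second inversion.

Gb major ninth, second inversion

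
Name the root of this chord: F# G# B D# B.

F#, G#, B, D# are the tones of a G# minor seventh chord (G#–B–D#–F#), making G# the root.

G#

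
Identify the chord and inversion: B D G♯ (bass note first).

The distinct note names are B, D, G#. Stacked in thirds they read G#–B–D, which is a diminished triad on G#.
B is the third of G# diminished; third in the bass means first inversion (figured bass 6).

G# diminished, first inversion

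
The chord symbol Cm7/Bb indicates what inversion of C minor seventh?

Cm7/Bb means C minor seventh with Bb in the bass. Bb is the seventh of C minor seventh (C–Eb–G–Bb), so this is third inversion.

third inversion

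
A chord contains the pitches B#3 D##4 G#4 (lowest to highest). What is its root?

B#, D##, G# are the tones of a G# augmented triad (G#–B#–D##), making G# the root.

G#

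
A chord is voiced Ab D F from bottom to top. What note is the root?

The distinct letter names are Ab, D, F. Arranged as a stack of thirds they read D–F–Ab, so D is the root (a D diminished triad).

D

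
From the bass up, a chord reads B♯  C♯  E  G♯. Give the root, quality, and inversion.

C# minor-major seventh, third inversion

The distinct note names are B#, C#, E, G#. Stacked in thirds they read C#–E–G#–B#, which is a minor-major seventh chord on C#.
With the seventh (B#) in the bass, the chord is in third inversion (figured bass 4/2).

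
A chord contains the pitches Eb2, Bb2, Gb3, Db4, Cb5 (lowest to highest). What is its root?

The distinct letter names are Eb, Bb, Gb, Db, Cb. Arranged as a stack of thirds they read Cb–Eb–Gb–Bb–Db, so Cb is the root (a Cb major ninth chord).

Cb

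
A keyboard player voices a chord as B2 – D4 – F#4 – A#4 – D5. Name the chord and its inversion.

B minor-major seventh, root position

The pitch classes B, D, F#, A# arrange in thirds as B–D–F#–A#: a B minor-major seventh chord.
With the root (B) in the bass, the chord is in root position (figured bass 7).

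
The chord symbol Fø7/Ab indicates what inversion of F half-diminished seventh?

Fø7/Ab means F half-diminished seventh with Ab in the bass. Ab is the third of F half-diminished seventh (F–Ab–Cb–Eb), so this is first inversion.

first inversion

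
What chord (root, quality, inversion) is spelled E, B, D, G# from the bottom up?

E dominant seventh, root position

The distinct note names are E, B, D, G#. Stacked in thirds they read E–G#–B–D, which is a dominant seventh chord on E.
The lowest note is E, the root of the chord, so this is root position (figured bass 7).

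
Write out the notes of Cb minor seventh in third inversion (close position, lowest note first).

Bbb, Cb, Ebb, Gb

Spelling Cb minor seventh: Cb–Ebb–Gb–Bbb. In third inversion the seventh is bass, giving Bbb, Cb, Ebb, Gb from the bottom.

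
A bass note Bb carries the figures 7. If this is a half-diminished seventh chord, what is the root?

The figures 7 mean the root of the chord is in the bass. If Bb is the root of a half-diminished seventh chord, the root is Bb (chord tones Bb–Db–Fb–Ab).

Bb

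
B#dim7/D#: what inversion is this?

B#dim7/D# means B# diminished seventh with D# in the bass. D# is the third of B# diminished seventh (B#–D#–F#–A), so this is first inversion.

first inversion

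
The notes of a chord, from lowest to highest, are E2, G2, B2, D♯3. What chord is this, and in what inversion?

The pitch classes E, G, B, D# arrange in thirds as E–G–B–D#: an E minor-major seventh chord.
With the root (E) in the bass, the chord is in root position (figured bass 7).

E minor-major seventh, root position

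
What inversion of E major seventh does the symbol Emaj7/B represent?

Emaj7/B means E major seventh with B in the bass. B is the fifth of E major seventh (E–G#–B–D#), so this is second inversion.

second inversion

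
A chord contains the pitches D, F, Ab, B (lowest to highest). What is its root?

B

The distinct letter names are D, F, Ab, B. Arranged as a stack of thirds they read B–D–F–Ab, so B is the root (a B diminished seventh chord).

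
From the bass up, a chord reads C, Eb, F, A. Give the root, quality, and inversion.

Reducing to letter names: C, Eb, F, A. These stack in thirds as F–A–C–Eb — an F dominant seventh chord.
C is the fifth of F dominant seventh; fifth in the bass means second inversion (figured bass 4/3).

F dominant seventh, second inversion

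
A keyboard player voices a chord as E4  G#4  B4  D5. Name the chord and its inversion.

The pitch classes E, G#, B, D arrange in thirds as E–G#–B–D: an E dominant seventh chord.
With the root (E) in the bass, the chord is in root position (figured bass 7).

E dominant seventh, root position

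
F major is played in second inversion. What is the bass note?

The fifth of F major (F–A–C) is C; that is the bass in second inversion.

C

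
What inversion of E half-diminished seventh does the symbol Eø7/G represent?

first inversion

Eø7/G means E half-diminished seventh with G in the bass. G is the third of E half-diminished seventh (E–G–Bb–D), so this is first inversion.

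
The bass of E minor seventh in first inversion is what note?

The third of E minor seventh (E–G–B–D) is G; that is the bass in first inversion.

G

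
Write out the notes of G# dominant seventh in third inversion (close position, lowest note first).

Spelling G# dominant seventh: G#–B#–D#–F#. In third inversion the seventh is bass, giving F#, G#, B#, D# from the bottom.

F#, G#, B#, D#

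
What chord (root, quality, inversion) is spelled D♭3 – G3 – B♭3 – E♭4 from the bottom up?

Reducing to letter names: Db, G, Bb, Eb. These stack in thirds as Eb–G–Bb–Db — an Eb dominant seventh chord.
Db is the seventh of Eb dominant seventh; seventh in the bass means third inversion (figured bass 4/2).

Eb dominant seventh, third inversion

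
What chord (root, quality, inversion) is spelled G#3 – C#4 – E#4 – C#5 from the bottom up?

The pitch classes G#, C#, E# arrange in thirds as C#–E#–G#: a C# major triad.
The lowest note is G#, the fifth of the chord, so this is second inversion (figured bass 6/4).

C# major, second inversion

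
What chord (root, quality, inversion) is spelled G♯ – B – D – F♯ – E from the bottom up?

Reducing to letter names: G#, B, D, F#, E. These stack in thirds as E–G#–B–D–F# — an E dominant ninth chord.
The lowest note is G#, the third of the chord, so this is first inversion.

E dominant ninth, first inversion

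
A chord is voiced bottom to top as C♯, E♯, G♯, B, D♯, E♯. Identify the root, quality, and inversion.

C# dominant ninth, root position

The pitch classes C#, E#, G#, B, D# arrange in thirds as C#–E#–G#–B–D#: a C# dominant ninth chord.
C# is the root of C# dominant ninth; root in the bass means root position.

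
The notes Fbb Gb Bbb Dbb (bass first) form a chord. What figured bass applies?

4/2

The notes Fbb, Gb, Bbb, Dbb stack in thirds as Gb–Bbb–Dbb–Fbb — a Gb diminished seventh chord. The bass Fbb is the seventh, so this is third inversion: figured 4/2.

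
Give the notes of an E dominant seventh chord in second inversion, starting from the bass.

B, D, E, G#

The chord tones are E–G#–B–D. With the fifth (B) lowest for second inversion: B, D, E, G#.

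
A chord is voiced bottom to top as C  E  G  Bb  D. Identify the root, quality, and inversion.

C dominant ninth, root position

The distinct note names are C, E, G, Bb, D. Stacked in thirds they read C–E–G–Bb–D, which is a dominant ninth chord on C.
The lowest note is C, the root of the chord, so this is root position.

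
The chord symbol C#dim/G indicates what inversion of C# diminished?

C#dim/G means C# diminished with G in the bass. G is the fifth of C# diminished (C#–E–G), so this is second inversion.

second inversion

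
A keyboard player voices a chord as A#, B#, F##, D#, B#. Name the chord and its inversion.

The distinct note names are A#, B#, F##, D#. Stacked in thirds they read B#–D#–F##–A#, which is a minor seventh chord on B#.
With the seventh (A#) in the bass, the chord is in third inversion (figured bass 4/2).

B# minor seventh, third inversion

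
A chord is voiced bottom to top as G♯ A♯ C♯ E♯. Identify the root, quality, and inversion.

A# minor seventh, third inversion

The distinct note names are G#, A#, C#, E#. Stacked in thirds they read A#–C#–E#–G#, which is a minor seventh chord on A#.
G# is the seventh of A# minor seventh; seventh in the bass means third inversion (figured bass 4/2).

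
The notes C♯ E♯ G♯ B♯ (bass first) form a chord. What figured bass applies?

7

The notes C#, E#, G#, B# stack in thirds as C#–E#–G#–B# — a C# major seventh chord. The bass C# is the root, so this is root position: figured 7.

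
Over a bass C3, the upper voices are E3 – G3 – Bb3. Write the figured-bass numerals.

7

The notes C, E, G, Bb stack in thirds as C–E–G–Bb — a C dominant seventh chord. The bass C is the root, so this is root position: figured 7.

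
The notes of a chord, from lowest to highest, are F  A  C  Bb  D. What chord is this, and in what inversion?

The distinct note names are F, A, C, Bb, D. Stacked in thirds they read Bb–D–F–A–C, which is a major ninth chord on Bb.
The lowest note is F, the fifth of the chord, so this is second inversion.

Bb major ninth, second inversion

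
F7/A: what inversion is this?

first inversion

F7/A means F dominant seventh with A in the bass. A is the third of F dominant seventh (F–A–C–Eb), so this is first inversion.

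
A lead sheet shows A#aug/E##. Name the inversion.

A#aug/E## means A# augmented with E## in the bass. E## is the fifth of A# augmented (A#–C##–E##), so this is second inversion.

second inversion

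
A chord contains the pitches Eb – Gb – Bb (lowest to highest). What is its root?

Eb

The distinct letter names are Eb, Gb, Bb. Arranged as a stack of thirds they read Eb–Gb–Bb, so Eb is the root (an Eb minor triad).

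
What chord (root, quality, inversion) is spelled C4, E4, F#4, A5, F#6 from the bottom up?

The distinct note names are C, E, F#, A. Stacked in thirds they read F#–A–C–E, which is a half-diminished seventh chord on F#.
The lowest note is C, the fifth of the chord, so this is second inversion (figured bass 4/3).

F# half-diminished seventh, second inversion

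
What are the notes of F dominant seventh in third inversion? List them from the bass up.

The chord tones are F–A–C–Eb. With the seventh (Eb) lowest for third inversion: Eb, F, A, C.

Eb, F, A, C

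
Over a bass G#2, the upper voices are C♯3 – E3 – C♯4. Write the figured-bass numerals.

6/4

The notes G#, C#, E stack in thirds as C#–E–G# — a C# minor triad. The bass G# is the fifth, so this is second inversion: figured 6/4.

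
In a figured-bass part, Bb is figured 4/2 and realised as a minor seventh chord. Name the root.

The figures 4/2 mean the seventh of the chord is in the bass. If Bb is the seventh of a minor seventh chord, the root is C (chord tones C–Eb–G–Bb).

C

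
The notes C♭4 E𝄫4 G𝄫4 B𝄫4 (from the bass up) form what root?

Cb

Reordering Cb, Ebb, Gbb, Bbb into stacked thirds gives Cb–Ebb–Gbb–Bbb; the bottom of that stack, Cb, is the root.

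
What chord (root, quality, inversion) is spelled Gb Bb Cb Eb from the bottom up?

Cb major seventh, second inversion

The pitch classes Gb, Bb, Cb, Eb arrange in thirds as Cb–Eb–Gb–Bb: a Cb major seventh chord.
With the fifth (Gb) in the bass, the chord is in second inversion (figured bass 4/3).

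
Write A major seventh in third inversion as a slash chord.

Amaj7/G#

Third inversion of A major seventh has the seventh (G#) in the bass. As a slash chord: Amaj7/G#.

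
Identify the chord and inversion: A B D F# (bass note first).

B minor seventh, third inversion

The pitch classes A, B, D, F# arrange in thirds as B–D–F#–A: a B minor seventh chord.
The lowest note is A, the seventh of the chord, so this is third inversion (figured bass 4/2).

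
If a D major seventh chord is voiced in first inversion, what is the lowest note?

D major seventh is D–F#–A–C#. First inversion places the third in the bass: F#.

F#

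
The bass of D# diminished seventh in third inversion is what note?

C

In third inversion the seventh is lowest. For D# diminished seventh (D#–F#–A–C) that is C.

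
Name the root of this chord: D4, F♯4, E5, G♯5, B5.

Reordering D, F#, E, G#, B into stacked thirds gives E–G#–B–D–F#; the bottom of that stack, E, is the root.

E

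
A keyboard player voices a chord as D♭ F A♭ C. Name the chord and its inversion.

Db major seventh, root position

The distinct note names are Db, F, Ab, C. Stacked in thirds they read Db–F–Ab–C, which is a major seventh chord on Db.
The lowest note is Db, the root of the chord, so this is root position (figured bass 7).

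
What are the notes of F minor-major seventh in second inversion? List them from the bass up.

Spelling F minor-major seventh: F–Ab–C–E. In second inversion the fifth is bass, giving C, E, F, Ab from the bottom.

C, E, F, Ab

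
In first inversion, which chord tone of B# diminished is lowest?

D#

The third of B# diminished (B#–D#–F#) is D#; that is the bass in first inversion.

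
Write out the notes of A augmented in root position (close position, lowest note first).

A augmented is A–C#–E#. Root position puts the root (A) in the bass, with the remaining tones above: A, C#, E#.

A, C#, E#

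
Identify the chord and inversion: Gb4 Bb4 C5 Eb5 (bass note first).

The pitch classes Gb, Bb, C, Eb arrange in thirds as C–Eb–Gb–Bb: a C half-diminished seventh chord.
With the fifth (Gb) in the bass, the chord is in second inversion (figured bass 4/3).

C half-diminished seventh, second inversion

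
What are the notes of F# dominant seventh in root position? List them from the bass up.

The chord tones are F#–A#–C#–E. With the root (F#) lowest for root position: F#, A#, C#, E.

F#, A#, C#, E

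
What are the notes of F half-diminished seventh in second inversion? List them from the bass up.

F half-diminished seventh is F–Ab–Cb–Eb. Second inversion puts the fifth (Cb) in the bass, with the remaining tones above: Cb, Eb, F, Ab.

Cb, Eb, F, Ab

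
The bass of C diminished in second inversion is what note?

C diminished is C–Eb–Gb. Second inversion places the fifth in the bass: Gb.

Gb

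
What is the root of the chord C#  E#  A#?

A#

C#, E#, A# are the tones of an A# minor triad (A#–C#–E#), making A# the root.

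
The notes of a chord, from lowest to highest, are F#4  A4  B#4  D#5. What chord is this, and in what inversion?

Reducing to letter names: F#, A, B#, D#. These stack in thirds as B#–D#–F#–A — a B# diminished seventh chord.
The lowest note is F#, the fifth of the chord, so this is second inversion (figured bass 4/3).

B# diminished seventh, second inversion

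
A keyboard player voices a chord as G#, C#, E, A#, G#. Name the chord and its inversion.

A# half-diminished seventh, third inversion

The pitch classes G#, C#, E, A# arrange in thirds as A#–C#–E–G#: an A# half-diminished seventh chord.
With the seventh (G#) in the bass, the chord is in third inversion (figured bass 4/2).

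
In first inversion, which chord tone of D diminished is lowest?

F

In first inversion the third is lowest. For D diminished (D–F–Ab) that is F.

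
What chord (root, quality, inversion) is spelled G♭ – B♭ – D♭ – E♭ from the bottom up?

The distinct note names are Gb, Bb, Db, Eb. Stacked in thirds they read Eb–Gb–Bb–Db, which is a minor seventh chord on Eb.
With the third (Gb) in the bass, the chord is in first inversion (figured bass 6/5).

Eb minor seventh, first inversion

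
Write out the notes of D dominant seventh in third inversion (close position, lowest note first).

C, D, F#, A

Spelling D dominant seventh: D–F#–A–C. In third inversion the seventh is bass, giving C, D, F#, A from the bottom.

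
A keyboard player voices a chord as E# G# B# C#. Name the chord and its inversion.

C# major seventh, first inversion

The distinct note names are E#, G#, B#, C#. Stacked in thirds they read C#–E#–G#–B#, which is a major seventh chord on C#.
The lowest note is E#, the third of the chord, so this is first inversion (figured bass 6/5).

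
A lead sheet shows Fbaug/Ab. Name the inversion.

first inversion

Fbaug/Ab means Fb augmented with Ab in the bass. Ab is the third of Fb augmented (Fb–Ab–C), so this is first inversion.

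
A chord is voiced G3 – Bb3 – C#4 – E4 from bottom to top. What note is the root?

C#

The distinct letter names are G, Bb, C#, E. Arranged as a stack of thirds they read C#–E–G–Bb, so C# is the root (a C# diminished seventh chord).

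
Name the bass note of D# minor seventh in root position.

In root position the root is lowest. For D# minor seventh (D#–F#–A#–C#) that is D#.

D#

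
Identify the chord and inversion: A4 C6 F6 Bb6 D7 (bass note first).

Bb major ninth, third inversion

The distinct note names are A, C, F, Bb, D. Stacked in thirds they read Bb–D–F–A–C, which is a major ninth chord on Bb.
A is the seventh of Bb major ninth; seventh in the bass means third inversion.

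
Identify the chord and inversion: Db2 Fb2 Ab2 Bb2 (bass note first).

The pitch classes Db, Fb, Ab, Bb arrange in thirds as Bb–Db–Fb–Ab: a Bb half-diminished seventh chord.
With the third (Db) in the bass, the chord is in first inversion (figured bass 6/5).

Bb half-diminished seventh, first inversion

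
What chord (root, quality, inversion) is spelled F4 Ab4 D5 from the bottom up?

D diminished, first inversion

The distinct note names are F, Ab, D. Stacked in thirds they read D–F–Ab, which is a diminished triad on D.
With the third (F) in the bass, the chord is in first inversion (figured bass 6).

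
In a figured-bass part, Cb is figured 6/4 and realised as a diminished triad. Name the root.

F

The figures 6/4 mean the fifth of the chord is in the bass. If Cb is the fifth of a diminished triad, the root is F (chord tones F–Ab–Cb).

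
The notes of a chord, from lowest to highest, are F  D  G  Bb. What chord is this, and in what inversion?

The distinct note names are F, D, G, Bb. Stacked in thirds they read G–Bb–D–F, which is a minor seventh chord on G.
With the seventh (F) in the bass, the chord is in third inversion (figured bass 4/2).

G minor seventh, third inversion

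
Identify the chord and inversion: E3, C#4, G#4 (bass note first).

Reducing to letter names: E, C#, G#. These stack in thirds as C#–E–G# — a C# minor triad.
The lowest note is E, the third of the chord, so this is first inversion (figured bass 6).

C# minor, first inversion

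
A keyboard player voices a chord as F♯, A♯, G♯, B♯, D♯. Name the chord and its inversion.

Reducing to letter names: F#, A#, G#, B#, D#. These stack in thirds as G#–B#–D#–F#–A# — a G# dominant ninth chord.
F# is the seventh of G# dominant ninth; seventh in the bass means third inversion.

G# dominant ninth, third inversion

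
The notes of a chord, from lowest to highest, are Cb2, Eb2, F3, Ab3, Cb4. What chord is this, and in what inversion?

F half-diminished seventh, second inversion

The pitch classes Cb, Eb, F, Ab arrange in thirds as F–Ab–Cb–Eb: an F half-diminished seventh chord.
With the fifth (Cb) in the bass, the chord is in second inversion (figured bass 4/3).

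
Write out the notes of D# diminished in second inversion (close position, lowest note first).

The chord tones are D#–F#–A. With the fifth (A) lowest for second inversion: A, D#, F#.

A, D#, F#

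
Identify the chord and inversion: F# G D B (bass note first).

G major seventh, third inversion

The distinct note names are F#, G, D, B. Stacked in thirds they read G–B–D–F#, which is a major seventh chord on G.
With the seventh (F#) in the bass, the chord is in third inversion (figured bass 4/2).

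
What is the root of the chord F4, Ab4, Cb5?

The distinct letter names are F, Ab, Cb. Arranged as a stack of thirds they read F–Ab–Cb, so F is the root (an F diminished triad).

F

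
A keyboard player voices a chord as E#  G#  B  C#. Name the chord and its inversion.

The pitch classes E#, G#, B, C# arrange in thirds as C#–E#–G#–B: a C# dominant seventh chord.
The lowest note is E#, the third of the chord, so this is first inversion (figured bass 6/5).

C# dominant seventh, first inversion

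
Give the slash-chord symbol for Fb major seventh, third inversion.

Fbmaj7/Eb

Third inversion of Fb major seventh has the seventh (Eb) in the bass. As a slash chord: Fbmaj7/Eb.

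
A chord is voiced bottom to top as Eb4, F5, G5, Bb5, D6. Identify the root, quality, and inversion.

Reducing to letter names: Eb, F, G, Bb, D. These stack in thirds as Eb–G–Bb–D–F — an Eb major ninth chord.
Eb is the root of Eb major ninth; root in the bass means root position.

Eb major ninth, root position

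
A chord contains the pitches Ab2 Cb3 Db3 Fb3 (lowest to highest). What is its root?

Db

Reordering Ab, Cb, Db, Fb into stacked thirds gives Db–Fb–Ab–Cb; the bottom of that stack, Db, is the root.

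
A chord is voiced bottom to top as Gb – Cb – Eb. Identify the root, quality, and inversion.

The distinct note names are Gb, Cb, Eb. Stacked in thirds they read Cb–Eb–Gb, which is a major triad on Cb.
With the fifth (Gb) in the bass, the chord is in second inversion (figured bass 6/4).

Cb major, second inversion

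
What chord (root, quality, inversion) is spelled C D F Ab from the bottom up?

The distinct note names are C, D, F, Ab. Stacked in thirds they read D–F–Ab–C, which is a half-diminished seventh chord on D.
C is the seventh of D half-diminished seventh; seventh in the bass means third inversion (figured bass 4/2).

D half-diminished seventh, third inversion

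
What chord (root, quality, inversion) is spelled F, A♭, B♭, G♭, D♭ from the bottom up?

The pitch classes F, Ab, Bb, Gb, Db arrange in thirds as Gb–Bb–Db–F–Ab: a Gb major ninth chord.
F is the seventh of Gb major ninth; seventh in the bass means third inversion.

Gb major ninth, third inversion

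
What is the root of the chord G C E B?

C

Reordering G, C, E, B into stacked thirds gives C–E–G–B; the bottom of that stack, C, is the root.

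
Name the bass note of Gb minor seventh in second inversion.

Db

In second inversion the fifth is lowest. For Gb minor seventh (Gb–Bbb–Db–Fb) that is Db.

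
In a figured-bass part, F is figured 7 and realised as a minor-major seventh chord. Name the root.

The figures 7 mean the root of the chord is in the bass. If F is the root of a minor-major seventh chord, the root is F (chord tones F–Ab–C–E).

F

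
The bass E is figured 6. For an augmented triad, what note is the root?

C

The figures 6 mean the third of the chord is in the bass. If E is the third of an augmented triad, the root is C (chord tones C–E–G#).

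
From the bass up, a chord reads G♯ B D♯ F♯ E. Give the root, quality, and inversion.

Reducing to letter names: G#, B, D#, F#, E. These stack in thirds as E–G#–B–D#–F# — an E major ninth chord.
G# is the third of E major ninth; third in the bass means first inversion.

E major ninth, first inversion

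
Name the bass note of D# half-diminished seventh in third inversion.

In third inversion the seventh is lowest. For D# half-diminished seventh (D#–F#–A–C#) that is C#.

C#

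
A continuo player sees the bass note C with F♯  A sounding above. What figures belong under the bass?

The notes C, F#, A stack in thirds as F#–A–C — an F# diminished triad. The bass C is the fifth, so this is second inversion: figured 6/4.

6/4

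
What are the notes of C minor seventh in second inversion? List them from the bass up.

Spelling C minor seventh: C–Eb–G–Bb. In second inversion the fifth is bass, giving G, Bb, C, Eb from the bottom.

G, Bb, C, Eb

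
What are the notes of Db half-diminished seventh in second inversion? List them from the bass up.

The chord tones are Db–Fb–Abb–Cb. With the fifth (Abb) lowest for second inversion: Abb, Cb, Db, Fb.

Abb, Cb, Db, Fb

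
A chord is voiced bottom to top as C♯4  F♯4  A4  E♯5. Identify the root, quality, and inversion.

The pitch classes C#, F#, A, E# arrange in thirds as F#–A–C#–E#: an F# minor-major seventh chord.
With the fifth (C#) in the bass, the chord is in second inversion (figured bass 4/3).

F# minor-major seventh, second inversion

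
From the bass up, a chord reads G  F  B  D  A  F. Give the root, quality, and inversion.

G dominant ninth, root position

The distinct note names are G, F, B, D, A. Stacked in thirds they read G–B–D–F–A, which is a dominant ninth chord on G.
The lowest note is G, the root of the chord, so this is root position.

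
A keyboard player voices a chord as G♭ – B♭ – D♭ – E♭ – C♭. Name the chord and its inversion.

The pitch classes Gb, Bb, Db, Eb, Cb arrange in thirds as Cb–Eb–Gb–Bb–Db: a Cb major ninth chord.
The lowest note is Gb, the fifth of the chord, so this is second inversion.

Cb major ninth, second inversion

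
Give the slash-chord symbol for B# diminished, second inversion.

B#dim/F#

Second inversion of B# diminished has the fifth (F#) in the bass. As a slash chord: B#dim/F#.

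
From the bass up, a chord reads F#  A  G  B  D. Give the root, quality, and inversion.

The pitch classes F#, A, G, B, D arrange in thirds as G–B–D–F#–A: a G major ninth chord.
With the seventh (F#) in the bass, the chord is in third inversion.

G major ninth, third inversion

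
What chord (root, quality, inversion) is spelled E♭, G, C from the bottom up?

The pitch classes Eb, G, C arrange in thirds as C–Eb–G: a C minor triad.
Eb is the third of C minor; third in the bass means first inversion (figured bass 6).

C minor, first inversion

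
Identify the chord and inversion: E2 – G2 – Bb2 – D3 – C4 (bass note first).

C dominant ninth, first inversion

Reducing to letter names: E, G, Bb, D, C. These stack in thirds as C–E–G–Bb–D — a C dominant ninth chord.
E is the third of C dominant ninth; third in the bass means first inversion.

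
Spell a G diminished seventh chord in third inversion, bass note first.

The chord tones are G–Bb–Db–Fb. With the seventh (Fb) lowest for third inversion: Fb, G, Bb, Db.

Fb, G, Bb, Db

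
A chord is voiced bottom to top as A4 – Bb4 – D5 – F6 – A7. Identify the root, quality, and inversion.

Bb major seventh, third inversion

The pitch classes A, Bb, D, F arrange in thirds as Bb–D–F–A: a Bb major seventh chord.
With the seventh (A) in the bass, the chord is in third inversion (figured bass 4/2).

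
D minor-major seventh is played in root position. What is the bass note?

D

D minor-major seventh is D–F–A–C#. Root position places the root in the bass: D.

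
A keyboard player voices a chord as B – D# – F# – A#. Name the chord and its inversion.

The distinct note names are B, D#, F#, A#. Stacked in thirds they read B–D#–F#–A#, which is a major seventh chord on B.
B is the root of B major seventh; root in the bass means root position (figured bass 7).

B major seventh, root position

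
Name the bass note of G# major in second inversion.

G# major is G#–B#–D#. Second inversion places the fifth in the bass: D#.

D#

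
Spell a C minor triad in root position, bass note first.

Spelling C minor: C–Eb–G. In root position the root is bass, giving C, Eb, G from the bottom.

C, Eb, G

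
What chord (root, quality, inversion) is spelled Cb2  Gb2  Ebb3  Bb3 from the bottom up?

Cb minor-major seventh, root position

Reducing to letter names: Cb, Gb, Ebb, Bb. These stack in thirds as Cb–Ebb–Gb–Bb — a Cb minor-major seventh chord.
Cb is the root of Cb minor-major seventh; root in the bass means root position (figured bass 7).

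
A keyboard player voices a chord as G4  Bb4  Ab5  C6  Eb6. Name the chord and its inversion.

Ab major ninth, third inversion

The pitch classes G, Bb, Ab, C, Eb arrange in thirds as Ab–C–Eb–G–Bb: an Ab major ninth chord.
With the seventh (G) in the bass, the chord is in third inversion.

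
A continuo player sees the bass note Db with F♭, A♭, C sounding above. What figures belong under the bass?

The notes Db, Fb, Ab, C stack in thirds as Db–Fb–Ab–C — a Db minor-major seventh chord. The bass Db is the root, so this is root position: figured 7.

7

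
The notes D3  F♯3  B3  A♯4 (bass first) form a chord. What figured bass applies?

The notes D, F#, B, A# stack in thirds as B–D–F#–A# — a B minor-major seventh chord. The bass D is the third, so this is first inversion: figured 6/5.

6/5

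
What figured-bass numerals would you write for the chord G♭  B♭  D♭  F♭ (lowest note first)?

7

The notes Gb, Bb, Db, Fb stack in thirds as Gb–Bb–Db–Fb — a Gb dominant seventh chord. The bass Gb is the root, so this is root position: figured 7.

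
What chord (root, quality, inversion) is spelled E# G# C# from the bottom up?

The pitch classes E#, G#, C# arrange in thirds as C#–E#–G#: a C# major triad.
E# is the third of C# major; third in the bass means first inversion (figured bass 6).

C# major, first inversion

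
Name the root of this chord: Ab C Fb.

Fb

Ab, C, Fb are the tones of an Fb augmented triad (Fb–Ab–C), making Fb the root.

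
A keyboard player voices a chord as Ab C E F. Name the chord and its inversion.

F minor-major seventh, first inversion

Reducing to letter names: Ab, C, E, F. These stack in thirds as F–Ab–C–E — an F minor-major seventh chord.
Ab is the third of F minor-major seventh; third in the bass means first inversion (figured bass 6/5).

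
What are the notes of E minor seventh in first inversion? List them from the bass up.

E minor seventh is E–G–B–D. First inversion puts the third (G) in the bass, with the remaining tones above: G, B, D, E.

G, B, D, E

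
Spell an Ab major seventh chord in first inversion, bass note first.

The chord tones are Ab–C–Eb–G. With the third (C) lowest for first inversion: C, Eb, G, Ab.

C, Eb, G, Ab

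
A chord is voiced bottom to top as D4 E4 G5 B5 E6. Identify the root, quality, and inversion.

E minor seventh, third inversion

The pitch classes D, E, G, B arrange in thirds as E–G–B–D: an E minor seventh chord.
D is the seventh of E minor seventh; seventh in the bass means third inversion (figured bass 4/2).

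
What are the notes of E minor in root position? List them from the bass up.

E, G, B

The chord tones are E–G–B. With the root (E) lowest for root position: E, G, B.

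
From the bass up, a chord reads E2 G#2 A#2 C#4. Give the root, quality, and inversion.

A# half-diminished seventh, second inversion

Reducing to letter names: E, G#, A#, C#. These stack in thirds as A#–C#–E–G# — an A# half-diminished seventh chord.
With the fifth (E) in the bass, the chord is in second inversion (figured bass 4/3).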